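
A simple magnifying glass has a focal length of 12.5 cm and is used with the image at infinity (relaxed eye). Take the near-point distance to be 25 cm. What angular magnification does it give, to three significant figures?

2.00

M = D/f = 25/12.5 = 2.000.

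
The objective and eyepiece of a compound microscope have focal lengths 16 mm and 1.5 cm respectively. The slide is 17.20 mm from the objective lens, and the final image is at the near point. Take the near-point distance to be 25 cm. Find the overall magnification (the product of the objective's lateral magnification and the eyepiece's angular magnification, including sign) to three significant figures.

Convert to cm: f_obj = 16 mm = 1.6 cm; d_o = 17.20 mm = 1.72 cm.
Objective: 1/d_i = 1/f_obj - 1/d_o = 1/1.6 - 1/1.72 = 0.04360 cm^-1, so d_i = 22.933 cm.
m_obj = -d_i/d_o = -22.933/1.72 = -13.333.
Eyepiece angular magnification (image at near point): M_eye = 1 + D/f_e = 1 + 25/1.5 = 17.667.
Overall M = m_obj x M_eye = (-13.333)(17.667) = -235.56.

-236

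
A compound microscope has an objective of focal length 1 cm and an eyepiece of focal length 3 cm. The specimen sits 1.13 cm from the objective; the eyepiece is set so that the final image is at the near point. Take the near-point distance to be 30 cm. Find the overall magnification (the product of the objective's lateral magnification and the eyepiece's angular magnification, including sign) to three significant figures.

-84.6

Objective: 1/d_i = 1/f_obj - 1/d_o = 1/1 - 1/1.13 = 0.11504 cm^-1, so d_i = 8.692 cm.
m_obj = -d_i/d_o = -8.692/1.13 = -7.692.
Eyepiece angular magnification (image at near point): M_eye = 1 + D/f_e = 1 + 30/3 = 11.000.
Overall M = m_obj x M_eye = (-7.692)(11.000) = -84.62.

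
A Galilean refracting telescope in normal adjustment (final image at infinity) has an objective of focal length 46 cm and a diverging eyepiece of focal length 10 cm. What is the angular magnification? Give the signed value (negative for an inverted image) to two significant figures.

M = -f_obj/f_eye = -46/(-10) = 4.600.

4.6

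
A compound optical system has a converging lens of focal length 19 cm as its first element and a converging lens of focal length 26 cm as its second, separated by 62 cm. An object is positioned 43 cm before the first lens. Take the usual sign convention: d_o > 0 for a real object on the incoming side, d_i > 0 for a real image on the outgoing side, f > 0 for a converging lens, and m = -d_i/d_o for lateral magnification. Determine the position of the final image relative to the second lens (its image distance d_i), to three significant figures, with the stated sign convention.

Applying the thin-lens equation to the first lens, 1/19 = 1/43 + 1/d_i1, which gives d_i1 = 34.042 cm.
That image sits 27.958 cm in front of the second lens, so d_o2 = 27.958 cm.
Applying the thin-lens equation again with f_2 = 26 cm and d_o2 = 27.958 cm gives d_i2 = 371.191 cm.

371 cm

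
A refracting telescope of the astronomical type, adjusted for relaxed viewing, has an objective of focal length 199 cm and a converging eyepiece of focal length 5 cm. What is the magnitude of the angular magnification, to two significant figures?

40

|M| = f_obj/|f_eye| = 199/5 = 39.800.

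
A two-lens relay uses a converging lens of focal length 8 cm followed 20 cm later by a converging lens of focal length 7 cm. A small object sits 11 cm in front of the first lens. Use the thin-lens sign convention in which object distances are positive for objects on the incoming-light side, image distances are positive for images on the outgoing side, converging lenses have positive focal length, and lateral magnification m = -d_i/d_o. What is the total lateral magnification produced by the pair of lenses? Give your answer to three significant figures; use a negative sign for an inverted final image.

Applying the thin-lens equation to the first lens, 1/8 = 1/11 + 1/d_i1, which gives d_i1 = 29.333 cm.
Its lateral magnification is m_1 = -d_i1/d_o1 = -(29.333)/11 = -2.6667.
Since 29.333 cm > 20 cm, the first image lies past the second lens and serves as a virtual object: d_o2 = L - d_i1 = -9.333 cm.
Applying the thin-lens equation again with f_2 = 7 cm and d_o2 = -9.333 cm gives d_i2 = 4.000 cm.
m_2 = -(4.000)/(-9.333) = 0.4286.
The system's lateral magnification is m_1 m_2 = (-2.6667)(0.4286) = -1.1429.

-1.14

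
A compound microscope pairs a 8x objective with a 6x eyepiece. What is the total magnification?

The overall magnification of a compound microscope is the product of the objective and eyepiece magnifications:
M = M_obj x M_eye = 8 x 6 = 48.

48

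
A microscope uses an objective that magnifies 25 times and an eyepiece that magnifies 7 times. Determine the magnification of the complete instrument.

The overall magnification of a compound microscope is the product of the objective and eyepiece magnifications:
M = M_obj x M_eye = 25 x 7 = 175.

175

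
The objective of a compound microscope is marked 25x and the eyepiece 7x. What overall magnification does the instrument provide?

The overall magnification of a compound microscope is the product of the objective and eyepiece magnifications:
M = M_obj x M_eye = 25 x 7 = 175.

175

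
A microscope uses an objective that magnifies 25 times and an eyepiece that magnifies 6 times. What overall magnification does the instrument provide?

The overall magnification of a compound microscope is the product of the objective and eyepiece magnifications:
M = M_obj x M_eye = 25 x 6 = 150.

150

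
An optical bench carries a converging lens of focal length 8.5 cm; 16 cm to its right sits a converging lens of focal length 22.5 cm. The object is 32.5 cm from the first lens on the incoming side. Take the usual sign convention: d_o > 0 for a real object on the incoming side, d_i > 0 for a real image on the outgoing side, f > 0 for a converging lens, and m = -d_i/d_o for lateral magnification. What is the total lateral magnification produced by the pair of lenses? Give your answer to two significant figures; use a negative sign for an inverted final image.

-0.44

Lens 1: 1/d_i1 = 1/f_1 - 1/d_o1 = 1/8.5 - 1/32.5 = 0.08688 cm^-1, so d_i1 = 11.510 cm.
m_1 = -(11.510)/32.5 = -0.3542.
The intermediate image is 11.510 cm to the right of lens 1, so d_o2 = L - d_i1 = 16 - 11.510 = 4.490 cm.
Lens 2: 1/d_i2 = 1/f_2 - 1/d_o2 = 1/22.5 - 1/(4.490) = -0.17829 cm^-1, so d_i2 = -5.609 cm.
m_2 = -(-5.609)/(4.490) = 1.2493.
Overall magnification: m = m_1 m_2 = -0.4425.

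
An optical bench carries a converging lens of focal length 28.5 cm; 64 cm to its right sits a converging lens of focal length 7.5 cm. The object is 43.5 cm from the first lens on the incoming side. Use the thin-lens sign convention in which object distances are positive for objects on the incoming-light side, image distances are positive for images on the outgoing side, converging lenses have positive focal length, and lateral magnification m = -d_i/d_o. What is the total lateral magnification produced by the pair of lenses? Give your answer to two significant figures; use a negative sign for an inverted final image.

-0.54

First lens: d_i1 = 1/(1/28.5 - 1/43.5) = 82.650 cm.
m_1 = -(82.650)/43.5 = -1.9000.
Since 82.650 cm > 64 cm, the first image lies past the second lens and serves as a virtual object: d_o2 = L - d_i1 = -18.650 cm.
Second lens: d_i2 = 1/(1/7.5 - 1/(-18.650)) = 5.349 cm.
m_2 = -(5.349)/(-18.650) = 0.2868.
The system's lateral magnification is m_1 m_2 = (-1.9000)(0.2868) = -0.5449.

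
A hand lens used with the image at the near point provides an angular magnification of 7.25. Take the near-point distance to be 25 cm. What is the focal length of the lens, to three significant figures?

4.00 cm

For the image at the near point, M = 1 + D/f.
f = D/(M - 1) = 25/(7.25 - 1) = 4.000 cm.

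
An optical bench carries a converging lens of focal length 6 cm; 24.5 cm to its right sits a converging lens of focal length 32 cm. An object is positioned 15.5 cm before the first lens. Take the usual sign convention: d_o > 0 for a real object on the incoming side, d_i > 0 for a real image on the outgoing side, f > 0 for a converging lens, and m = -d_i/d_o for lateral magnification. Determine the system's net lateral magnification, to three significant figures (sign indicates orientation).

-1.17

Lens 1: 1/d_i1 = 1/f_1 - 1/d_o1 = 1/6 - 1/15.5 = 0.10215 cm^-1, so d_i1 = 9.789 cm.
m_1 = -(9.789)/15.5 = -0.6316.
The intermediate image is 9.789 cm to the right of lens 1, so d_o2 = L - d_i1 = 24.5 - 9.789 = 14.711 cm.
Lens 2: 1/d_i2 = 1/f_2 - 1/d_o2 = 1/32 - 1/(14.711) = -0.03673 cm^-1, so d_i2 = -27.227 cm.
m_2 = -(-27.227)/(14.711) = 1.8508.
The system's lateral magnification is m_1 m_2 = (-0.6316)(1.8508) = -1.1689.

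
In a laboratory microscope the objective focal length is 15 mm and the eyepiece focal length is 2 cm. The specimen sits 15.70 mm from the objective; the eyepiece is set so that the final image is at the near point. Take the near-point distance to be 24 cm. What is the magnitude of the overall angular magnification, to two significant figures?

Convert to cm: f_obj = 15 mm = 1.5 cm; d_o = 15.70 mm = 1.57 cm.
Objective: 1/d_i = 1/f_obj - 1/d_o = 1/1.5 - 1/1.57 = 0.02972 cm^-1, so d_i = 33.643 cm.
m_obj = -d_i/d_o = -33.643/1.57 = -21.429.
Eyepiece angular magnification (image at near point): M_eye = 1 + D/f_e = 1 + 24/2 = 13.000.
Overall M = m_obj x M_eye = (-21.429)(13.000) = -278.57.
|M| = 278.57.

280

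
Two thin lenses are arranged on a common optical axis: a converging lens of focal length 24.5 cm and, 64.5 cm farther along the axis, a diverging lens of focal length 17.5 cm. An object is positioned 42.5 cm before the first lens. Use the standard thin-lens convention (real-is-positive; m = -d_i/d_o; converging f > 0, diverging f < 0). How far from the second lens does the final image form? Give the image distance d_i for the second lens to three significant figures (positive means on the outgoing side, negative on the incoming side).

Applying the thin-lens equation to the first lens, 1/24.5 = 1/42.5 + 1/d_i1, which gives d_i1 = 57.847 cm.
The intermediate image is 57.847 cm to the right of lens 1, so d_o2 = L - d_i1 = 64.5 - 57.847 = 6.653 cm.
Applying the thin-lens equation again with f_2 = -17.5 cm and d_o2 = 6.653 cm gives d_i2 = -4.820 cm.

-4.82 cm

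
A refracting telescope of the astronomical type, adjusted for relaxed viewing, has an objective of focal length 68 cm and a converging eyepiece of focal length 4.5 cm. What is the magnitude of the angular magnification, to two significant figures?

|M| = f_obj/|f_eye| = 68/4.5 = 15.111.

15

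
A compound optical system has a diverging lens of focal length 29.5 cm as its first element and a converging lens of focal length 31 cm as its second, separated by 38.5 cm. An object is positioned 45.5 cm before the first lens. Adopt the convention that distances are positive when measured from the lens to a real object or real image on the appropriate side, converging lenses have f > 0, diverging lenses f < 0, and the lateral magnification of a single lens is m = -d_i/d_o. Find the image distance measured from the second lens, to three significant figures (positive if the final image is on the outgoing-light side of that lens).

68.8 cm

Applying the thin-lens equation to the first lens, 1/(-29.5) = 1/45.5 + 1/d_i1, which gives d_i1 = -17.897 cm.
The intermediate image is virtual, 17.897 cm to the left of lens 1, so d_o2 = L - d_i1 = 38.5 - (-17.897) = 56.397 cm.
Applying the thin-lens equation again with f_2 = 31 cm and d_o2 = 56.397 cm gives d_i2 = 68.840 cm.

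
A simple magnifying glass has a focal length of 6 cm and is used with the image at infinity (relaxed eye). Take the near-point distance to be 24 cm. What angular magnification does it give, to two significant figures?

M = D/f = 24/6 = 4.000.

4.0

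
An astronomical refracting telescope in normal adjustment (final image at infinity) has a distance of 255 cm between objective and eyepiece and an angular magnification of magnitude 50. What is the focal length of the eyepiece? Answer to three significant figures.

In normal adjustment the tube length equals f_obj + f_eye and |M| = f_obj/f_eye.
So f_obj = 50 f_eye and 50 f_eye + f_eye = 255 cm, giving f_eye = 255/51 = 5.000 cm and f_obj = 250.000 cm.

5.00 cm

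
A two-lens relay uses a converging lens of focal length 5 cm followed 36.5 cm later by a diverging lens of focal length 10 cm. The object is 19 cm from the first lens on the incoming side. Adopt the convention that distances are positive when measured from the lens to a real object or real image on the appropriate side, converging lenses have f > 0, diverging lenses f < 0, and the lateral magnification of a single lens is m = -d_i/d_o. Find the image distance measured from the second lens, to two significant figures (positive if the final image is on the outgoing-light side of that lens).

First lens: d_i1 = 1/(1/5 - 1/19) = 6.786 cm.
The intermediate image is 6.786 cm to the right of lens 1, so d_o2 = L - d_i1 = 36.5 - 6.786 = 29.714 cm.
Second lens: d_i2 = 1/(1/(-10) - 1/(29.714)) = -7.482 cm.

-7.5 cm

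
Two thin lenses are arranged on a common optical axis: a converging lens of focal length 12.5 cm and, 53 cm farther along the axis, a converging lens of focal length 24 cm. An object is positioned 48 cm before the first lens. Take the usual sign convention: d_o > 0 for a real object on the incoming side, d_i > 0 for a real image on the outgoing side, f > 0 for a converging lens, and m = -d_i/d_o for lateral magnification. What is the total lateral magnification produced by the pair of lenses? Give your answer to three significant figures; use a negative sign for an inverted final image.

First lens: d_i1 = 1/(1/12.5 - 1/48) = 16.901 cm.
m_1 = -(16.901)/48 = -0.3521.
Object distance for lens 2: d_o2 = 53 - 16.901 = 36.099 cm.
Second lens: d_i2 = 1/(1/24 - 1/(36.099)) = 71.609 cm.
m_2 = -(71.609)/(36.099) = -1.9837.
The system's lateral magnification is m_1 m_2 = (-0.3521)(-1.9837) = 0.6985.

0.698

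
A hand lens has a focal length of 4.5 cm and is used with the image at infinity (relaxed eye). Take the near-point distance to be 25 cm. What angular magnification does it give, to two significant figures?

5.6

M = D/f = 25/4.5 = 5.556.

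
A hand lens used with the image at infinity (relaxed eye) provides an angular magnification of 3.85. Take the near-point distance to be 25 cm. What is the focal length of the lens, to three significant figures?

For the image at infinity, M = D/f.
f = D/M = 25/3.85 = 6.494 cm.

6.49 cm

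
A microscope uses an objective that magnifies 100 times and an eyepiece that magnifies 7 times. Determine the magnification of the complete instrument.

The overall magnification of a compound microscope is the product of the objective and eyepiece magnifications:
M = M_obj x M_eye = 100 x 7 = 700.

700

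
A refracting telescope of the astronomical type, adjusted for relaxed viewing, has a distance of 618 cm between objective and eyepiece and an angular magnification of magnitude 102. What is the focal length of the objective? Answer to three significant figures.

In normal adjustment the tube length equals f_obj + f_eye and |M| = f_obj/f_eye.
So f_obj = 102 f_eye and 102 f_eye + f_eye = 618 cm, giving f_eye = 618/103 = 6.000 cm and f_obj = 612.000 cm.

612 cm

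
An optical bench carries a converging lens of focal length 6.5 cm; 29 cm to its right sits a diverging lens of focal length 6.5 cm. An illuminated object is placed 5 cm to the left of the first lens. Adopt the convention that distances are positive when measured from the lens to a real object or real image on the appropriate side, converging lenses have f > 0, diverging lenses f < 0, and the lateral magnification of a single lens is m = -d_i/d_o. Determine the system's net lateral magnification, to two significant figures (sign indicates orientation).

Lens 1: 1/d_i1 = 1/f_1 - 1/d_o1 = 1/6.5 - 1/5 = -0.04615 cm^-1, so d_i1 = -21.667 cm.
m_1 = -(-21.667)/5 = 4.3333.
The intermediate image is virtual, 21.667 cm to the left of lens 1, so d_o2 = L - d_i1 = 29 - (-21.667) = 50.667 cm.
Lens 2: 1/d_i2 = 1/f_2 - 1/d_o2 = 1/(-6.5) - 1/(50.667) = -0.17358 cm^-1, so d_i2 = -5.761 cm.
m_2 = -(-5.761)/(50.667) = 0.1137.
Total m = m_1 x m_2 = (4.3333)(0.1137) = 0.4927.

0.49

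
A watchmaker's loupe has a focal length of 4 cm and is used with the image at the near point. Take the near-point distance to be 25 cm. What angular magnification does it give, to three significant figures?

7.25

M = 1 + D/f = 1 + 25/4 = 7.250.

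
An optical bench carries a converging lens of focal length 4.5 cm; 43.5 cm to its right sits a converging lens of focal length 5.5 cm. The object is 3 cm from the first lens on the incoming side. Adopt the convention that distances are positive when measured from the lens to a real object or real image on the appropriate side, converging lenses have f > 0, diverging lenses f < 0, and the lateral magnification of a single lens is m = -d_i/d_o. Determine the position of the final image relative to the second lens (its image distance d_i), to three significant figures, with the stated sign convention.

Applying the thin-lens equation to the first lens, 1/4.5 = 1/3 + 1/d_i1, which gives d_i1 = -9.000 cm.
With d_i1 < 0 the first image is virtual and lies on the object side; the object distance for lens 2 is d_o2 = 43.5 - (-9.000) = 52.500 cm.
Applying the thin-lens equation again with f_2 = 5.5 cm and d_o2 = 52.500 cm gives d_i2 = 6.144 cm.

6.14 cm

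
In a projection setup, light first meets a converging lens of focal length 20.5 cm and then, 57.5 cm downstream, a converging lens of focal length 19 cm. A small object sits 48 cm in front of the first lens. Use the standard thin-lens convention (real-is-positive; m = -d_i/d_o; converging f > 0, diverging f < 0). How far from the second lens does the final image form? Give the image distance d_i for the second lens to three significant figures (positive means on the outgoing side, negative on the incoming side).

First lens: d_i1 = 1/(1/20.5 - 1/48) = 35.782 cm.
Object distance for lens 2: d_o2 = 57.5 - 35.782 = 21.718 cm.
Second lens: d_i2 = 1/(1/19 - 1/(21.718)) = 151.809 cm.

152 cm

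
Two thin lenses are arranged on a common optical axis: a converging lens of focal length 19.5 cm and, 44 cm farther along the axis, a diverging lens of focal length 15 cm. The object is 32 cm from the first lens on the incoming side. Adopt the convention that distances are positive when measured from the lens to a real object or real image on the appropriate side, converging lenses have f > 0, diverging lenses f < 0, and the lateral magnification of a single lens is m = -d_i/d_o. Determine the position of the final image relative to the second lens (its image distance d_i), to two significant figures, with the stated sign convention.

9.8 cm

Lens 1: 1/d_i1 = 1/f_1 - 1/d_o1 = 1/19.5 - 1/32 = 0.02003 cm^-1, so d_i1 = 49.920 cm.
This image would form 49.920 cm past lens 1, i.e. 5.920 cm beyond lens 2, so it is a virtual object for lens 2: d_o2 = 44 - 49.920 = -5.920 cm.
Lens 2: 1/d_i2 = 1/f_2 - 1/d_o2 = 1/(-15) - 1/(-5.920) = 0.10225 cm^-1, so d_i2 = 9.780 cm.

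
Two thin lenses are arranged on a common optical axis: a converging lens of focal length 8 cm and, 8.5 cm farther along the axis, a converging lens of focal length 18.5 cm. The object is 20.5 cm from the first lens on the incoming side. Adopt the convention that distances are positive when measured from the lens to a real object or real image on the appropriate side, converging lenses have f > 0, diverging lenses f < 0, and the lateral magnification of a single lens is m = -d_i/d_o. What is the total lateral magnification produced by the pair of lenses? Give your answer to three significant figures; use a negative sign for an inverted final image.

-0.512

Lens 1: 1/d_i1 = 1/f_1 - 1/d_o1 = 1/8 - 1/20.5 = 0.07622 cm^-1, so d_i1 = 13.120 cm.
m_1 = -(13.120)/20.5 = -0.6400.
This image would form 13.120 cm past lens 1, i.e. 4.620 cm beyond lens 2, so it is a virtual object for lens 2: d_o2 = 8.5 - 13.120 = -4.620 cm.
Lens 2: 1/d_i2 = 1/f_2 - 1/d_o2 = 1/18.5 - 1/(-4.620) = 0.27050 cm^-1, so d_i2 = 3.697 cm.
m_2 = -(3.697)/(-4.620) = 0.8002.
Total m = m_1 x m_2 = (-0.6400)(0.8002) = -0.5121.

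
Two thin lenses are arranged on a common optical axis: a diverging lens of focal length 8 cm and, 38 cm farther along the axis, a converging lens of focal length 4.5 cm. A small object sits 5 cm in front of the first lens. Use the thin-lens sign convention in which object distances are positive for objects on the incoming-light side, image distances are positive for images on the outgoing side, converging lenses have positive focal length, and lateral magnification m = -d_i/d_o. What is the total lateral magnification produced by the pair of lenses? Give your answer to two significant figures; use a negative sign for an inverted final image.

-0.076

First lens: d_i1 = 1/(1/(-8) - 1/5) = -3.077 cm.
m_1 = -(-3.077)/5 = 0.6154.
The intermediate image is virtual, 3.077 cm to the left of lens 1, so d_o2 = L - d_i1 = 38 - (-3.077) = 41.077 cm.
Second lens: d_i2 = 1/(1/4.5 - 1/(41.077)) = 5.054 cm.
m_2 = -(5.054)/(41.077) = -0.1230.
The system's lateral magnification is m_1 m_2 = (0.6154)(-0.1230) = -0.0757.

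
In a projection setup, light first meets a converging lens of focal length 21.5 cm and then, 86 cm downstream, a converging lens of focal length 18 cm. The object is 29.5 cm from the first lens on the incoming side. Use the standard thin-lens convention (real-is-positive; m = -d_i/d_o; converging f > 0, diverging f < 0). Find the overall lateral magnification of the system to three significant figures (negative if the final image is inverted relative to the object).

-4.29

First lens: d_i1 = 1/(1/21.5 - 1/29.5) = 79.281 cm.
m_1 = -(79.281)/29.5 = -2.6875.
That image sits 6.719 cm in front of the second lens, so d_o2 = 6.719 cm.
Second lens: d_i2 = 1/(1/18 - 1/(6.719)) = -10.720 cm.
m_2 = -(-10.720)/(6.719) = 1.5956.
Total m = m_1 x m_2 = (-2.6875)(1.5956) = -4.2881.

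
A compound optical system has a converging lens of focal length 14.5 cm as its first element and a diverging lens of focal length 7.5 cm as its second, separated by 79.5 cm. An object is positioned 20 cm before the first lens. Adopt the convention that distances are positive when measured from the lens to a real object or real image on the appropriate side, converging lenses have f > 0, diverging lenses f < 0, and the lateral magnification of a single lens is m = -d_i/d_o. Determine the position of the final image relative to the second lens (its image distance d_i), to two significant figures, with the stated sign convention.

-5.9 cm

Applying the thin-lens equation to the first lens, 1/14.5 = 1/20 + 1/d_i1, which gives d_i1 = 52.727 cm.
The intermediate image is 52.727 cm to the right of lens 1, so d_o2 = L - d_i1 = 79.5 - 52.727 = 26.773 cm.
Applying the thin-lens equation again with f_2 = -7.5 cm and d_o2 = 26.773 cm gives d_i2 = -5.859 cm.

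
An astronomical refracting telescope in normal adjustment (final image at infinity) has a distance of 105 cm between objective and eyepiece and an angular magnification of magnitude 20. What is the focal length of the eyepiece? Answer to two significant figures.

In normal adjustment the tube length equals f_obj + f_eye and |M| = f_obj/f_eye.
So f_obj = 20 f_eye and 20 f_eye + f_eye = 105 cm, giving f_eye = 105/21 = 5.000 cm and f_obj = 100.000 cm.

5.0 cm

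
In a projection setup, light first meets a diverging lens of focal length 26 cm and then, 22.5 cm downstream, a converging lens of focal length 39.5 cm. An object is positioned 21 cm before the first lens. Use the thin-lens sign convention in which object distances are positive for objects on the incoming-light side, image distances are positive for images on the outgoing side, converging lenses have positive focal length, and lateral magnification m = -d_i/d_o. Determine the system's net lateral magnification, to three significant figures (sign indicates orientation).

First lens: d_i1 = 1/(1/(-26) - 1/21) = -11.617 cm.
m_1 = -(-11.617)/21 = 0.5532.
The intermediate image is virtual, 11.617 cm to the left of lens 1, so d_o2 = L - d_i1 = 22.5 - (-11.617) = 34.117 cm.
Second lens: d_i2 = 1/(1/39.5 - 1/(34.117)) = -250.349 cm.
m_2 = -(-250.349)/(34.117) = 7.3379.
Total m = m_1 x m_2 = (0.5532)(7.3379) = 4.0593.

4.06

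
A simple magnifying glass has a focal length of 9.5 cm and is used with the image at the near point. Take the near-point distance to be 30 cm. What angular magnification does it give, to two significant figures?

4.2

M = 1 + D/f = 1 + 30/9.5 = 4.158.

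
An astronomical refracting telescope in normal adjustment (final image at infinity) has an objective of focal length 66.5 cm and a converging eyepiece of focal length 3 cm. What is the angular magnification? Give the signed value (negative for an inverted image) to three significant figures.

M = -f_obj/f_eye = -66.5/(3) = -22.167.

-22.2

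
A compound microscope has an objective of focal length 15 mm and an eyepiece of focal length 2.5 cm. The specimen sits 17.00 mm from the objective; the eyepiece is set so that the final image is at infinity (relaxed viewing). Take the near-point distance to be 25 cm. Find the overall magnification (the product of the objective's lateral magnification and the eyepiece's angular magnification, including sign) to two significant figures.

Convert to cm: f_obj = 15 mm = 1.5 cm; d_o = 17.00 mm = 1.70 cm.
Objective: 1/d_i = 1/f_obj - 1/d_o = 1/1.5 - 1/1.70 = 0.07843 cm^-1, so d_i = 12.750 cm.
m_obj = -d_i/d_o = -12.750/1.70 = -7.500.
Eyepiece angular magnification (image at infinity): M_eye = D/f_e = 25/2.5 = 10.000.
Overall M = m_obj x M_eye = (-7.500)(10.000) = -75.00.

-75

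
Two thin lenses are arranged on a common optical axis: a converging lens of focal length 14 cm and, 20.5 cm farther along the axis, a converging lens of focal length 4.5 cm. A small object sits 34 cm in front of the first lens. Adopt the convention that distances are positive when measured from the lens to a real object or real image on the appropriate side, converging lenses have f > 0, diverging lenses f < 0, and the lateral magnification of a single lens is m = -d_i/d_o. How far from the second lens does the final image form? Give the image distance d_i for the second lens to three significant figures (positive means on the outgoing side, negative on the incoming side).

1.90 cm

First lens: d_i1 = 1/(1/14 - 1/34) = 23.800 cm.
This image would form 23.800 cm past lens 1, i.e. 3.300 cm beyond lens 2, so it is a virtual object for lens 2: d_o2 = 20.5 - 23.800 = -3.300 cm.
Second lens: d_i2 = 1/(1/4.5 - 1/(-3.300)) = 1.904 cm.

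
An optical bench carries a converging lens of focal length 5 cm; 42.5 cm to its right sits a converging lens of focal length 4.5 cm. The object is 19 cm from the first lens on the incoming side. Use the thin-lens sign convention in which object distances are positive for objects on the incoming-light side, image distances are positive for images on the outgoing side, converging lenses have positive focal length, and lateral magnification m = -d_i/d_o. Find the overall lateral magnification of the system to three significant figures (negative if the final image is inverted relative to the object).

0.0515

First lens: d_i1 = 1/(1/5 - 1/19) = 6.786 cm.
m_1 = -(6.786)/19 = -0.3571.
Object distance for lens 2: d_o2 = 42.5 - 6.786 = 35.714 cm.
Second lens: d_i2 = 1/(1/4.5 - 1/(35.714)) = 5.149 cm.
m_2 = -(5.149)/(35.714) = -0.1442.
Total m = m_1 x m_2 = (-0.3571)(-0.1442) = 0.0515.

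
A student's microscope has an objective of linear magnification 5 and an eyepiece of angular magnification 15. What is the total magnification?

75

The overall magnification of a compound microscope is the product of the objective and eyepiece magnifications:
M = M_obj x M_eye = 5 x 15 = 75.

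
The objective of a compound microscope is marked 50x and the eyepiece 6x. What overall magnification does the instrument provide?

The overall magnification of a compound microscope is the product of the objective and eyepiece magnifications:
M = M_obj x M_eye = 50 x 6 = 300.

300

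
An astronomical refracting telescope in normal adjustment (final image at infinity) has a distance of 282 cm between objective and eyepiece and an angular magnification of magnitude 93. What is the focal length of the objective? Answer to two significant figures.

280 cm

In normal adjustment the tube length equals f_obj + f_eye and |M| = f_obj/f_eye.
So f_obj = 93 f_eye and 93 f_eye + f_eye = 282 cm, giving f_eye = 282/94 = 3.000 cm and f_obj = 279.000 cm.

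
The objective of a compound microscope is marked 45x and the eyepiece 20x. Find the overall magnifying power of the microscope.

The overall magnification of a compound microscope is the product of the objective and eyepiece magnifications:
M = M_obj x M_eye = 45 x 20 = 900.

900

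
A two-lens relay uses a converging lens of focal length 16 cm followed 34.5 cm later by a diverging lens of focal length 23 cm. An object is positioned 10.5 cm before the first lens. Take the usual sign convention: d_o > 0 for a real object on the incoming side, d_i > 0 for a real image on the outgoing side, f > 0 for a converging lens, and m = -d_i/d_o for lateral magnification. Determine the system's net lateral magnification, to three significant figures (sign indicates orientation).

First lens: d_i1 = 1/(1/16 - 1/10.5) = -30.545 cm.
m_1 = -(-30.545)/10.5 = 2.9091.
The intermediate image is virtual, 30.545 cm to the left of lens 1, so d_o2 = L - d_i1 = 34.5 - (-30.545) = 65.045 cm.
Second lens: d_i2 = 1/(1/(-23) - 1/(65.045)) = -16.992 cm.
m_2 = -(-16.992)/(65.045) = 0.2612.
The system's lateral magnification is m_1 m_2 = (2.9091)(0.2612) = 0.7599.

0.760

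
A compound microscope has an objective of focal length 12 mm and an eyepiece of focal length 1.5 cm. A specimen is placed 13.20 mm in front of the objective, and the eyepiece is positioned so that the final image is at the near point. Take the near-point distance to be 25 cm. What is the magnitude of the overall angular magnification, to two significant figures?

180

Convert to cm: f_obj = 12 mm = 1.2 cm; d_o = 13.20 mm = 1.32 cm.
Objective: 1/d_i = 1/f_obj - 1/d_o = 1/1.2 - 1/1.32 = 0.07576 cm^-1, so d_i = 13.200 cm.
m_obj = -d_i/d_o = -13.200/1.32 = -10.000.
Eyepiece angular magnification (image at near point): M_eye = 1 + D/f_e = 1 + 25/1.5 = 17.667.
Overall M = m_obj x M_eye = (-10.000)(17.667) = -176.67.
|M| = 176.67.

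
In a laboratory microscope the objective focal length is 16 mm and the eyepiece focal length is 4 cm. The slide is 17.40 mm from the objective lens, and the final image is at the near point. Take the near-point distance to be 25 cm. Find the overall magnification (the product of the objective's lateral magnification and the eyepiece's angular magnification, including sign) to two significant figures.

-83

Convert to cm: f_obj = 16 mm = 1.6 cm; d_o = 17.40 mm = 1.74 cm.
Objective: 1/d_i = 1/f_obj - 1/d_o = 1/1.6 - 1/1.74 = 0.05029 cm^-1, so d_i = 19.886 cm.
m_obj = -d_i/d_o = -19.886/1.74 = -11.429.
Eyepiece angular magnification (image at near point): M_eye = 1 + D/f_e = 1 + 25/4 = 7.250.
Overall M = m_obj x M_eye = (-11.429)(7.250) = -82.86.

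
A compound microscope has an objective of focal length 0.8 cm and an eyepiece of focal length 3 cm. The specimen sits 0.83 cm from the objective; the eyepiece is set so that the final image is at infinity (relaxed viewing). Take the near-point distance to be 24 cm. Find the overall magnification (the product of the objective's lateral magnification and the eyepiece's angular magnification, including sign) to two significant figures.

Objective: 1/d_i = 1/f_obj - 1/d_o = 1/0.8 - 1/0.83 = 0.04518 cm^-1, so d_i = 22.133 cm.
m_obj = -d_i/d_o = -22.133/0.83 = -26.667.
Eyepiece angular magnification (image at infinity): M_eye = D/f_e = 24/3 = 8.000.
Overall M = m_obj x M_eye = (-26.667)(8.000) = -213.33.

-210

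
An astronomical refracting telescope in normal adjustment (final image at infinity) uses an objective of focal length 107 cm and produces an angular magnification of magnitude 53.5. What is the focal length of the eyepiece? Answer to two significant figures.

|M| = f_obj/f_eye, so f_eye = f_obj/|M| = 107/53.5 = 2.000 cm.

2.0 cm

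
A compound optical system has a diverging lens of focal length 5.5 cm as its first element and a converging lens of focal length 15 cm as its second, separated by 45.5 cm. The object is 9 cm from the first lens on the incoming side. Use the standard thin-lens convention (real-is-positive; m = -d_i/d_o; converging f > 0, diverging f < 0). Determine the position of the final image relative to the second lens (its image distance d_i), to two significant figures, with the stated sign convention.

First lens: d_i1 = 1/(1/(-5.5) - 1/9) = -3.414 cm.
With d_i1 < 0 the first image is virtual and lies on the object side; the object distance for lens 2 is d_o2 = 45.5 - (-3.414) = 48.914 cm.
Second lens: d_i2 = 1/(1/15 - 1/(48.914)) = 21.634 cm.

22 cm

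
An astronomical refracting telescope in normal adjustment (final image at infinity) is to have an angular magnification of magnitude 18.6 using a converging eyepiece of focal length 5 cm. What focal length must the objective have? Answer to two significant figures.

93 cm

|M| = f_obj/|f_eye|, so f_obj = |M| x |f_eye| = 18.6 x 5 = 93.000 cm.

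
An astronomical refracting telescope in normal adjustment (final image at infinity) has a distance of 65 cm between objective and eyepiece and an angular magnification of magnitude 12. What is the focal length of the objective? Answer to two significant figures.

In normal adjustment the tube length equals f_obj + f_eye and |M| = f_obj/f_eye.
So f_obj = 12 f_eye and 12 f_eye + f_eye = 65 cm, giving f_eye = 65/13 = 5.000 cm and f_obj = 60.000 cm.

60 cm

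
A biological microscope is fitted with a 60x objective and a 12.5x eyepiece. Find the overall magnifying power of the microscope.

750

The overall magnification of a compound microscope is the product of the objective and eyepiece magnifications:
M = M_obj x M_eye = 60 x 12.5 = 750.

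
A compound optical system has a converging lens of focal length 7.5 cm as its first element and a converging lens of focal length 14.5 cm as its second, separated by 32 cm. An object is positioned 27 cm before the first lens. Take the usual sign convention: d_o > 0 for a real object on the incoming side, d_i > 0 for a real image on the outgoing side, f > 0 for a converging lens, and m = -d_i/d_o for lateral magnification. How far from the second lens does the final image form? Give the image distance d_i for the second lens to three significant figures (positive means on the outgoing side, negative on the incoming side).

44.0 cm

First lens: d_i1 = 1/(1/7.5 - 1/27) = 10.385 cm.
The intermediate image is 10.385 cm to the right of lens 1, so d_o2 = L - d_i1 = 32 - 10.385 = 21.615 cm.
Second lens: d_i2 = 1/(1/14.5 - 1/(21.615)) = 44.049 cm.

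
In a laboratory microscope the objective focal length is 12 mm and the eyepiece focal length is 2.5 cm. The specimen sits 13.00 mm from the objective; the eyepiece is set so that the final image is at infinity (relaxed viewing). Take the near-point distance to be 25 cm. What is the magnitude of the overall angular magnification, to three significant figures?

Convert to cm: f_obj = 12 mm = 1.2 cm; d_o = 13.00 mm = 1.30 cm.
Objective: 1/d_i = 1/f_obj - 1/d_o = 1/1.2 - 1/1.30 = 0.06410 cm^-1, so d_i = 15.600 cm.
m_obj = -d_i/d_o = -15.600/1.30 = -12.000.
Eyepiece angular magnification (image at infinity): M_eye = D/f_e = 25/2.5 = 10.000.
Overall M = m_obj x M_eye = (-12.000)(10.000) = -120.00.
|M| = 120.00.

120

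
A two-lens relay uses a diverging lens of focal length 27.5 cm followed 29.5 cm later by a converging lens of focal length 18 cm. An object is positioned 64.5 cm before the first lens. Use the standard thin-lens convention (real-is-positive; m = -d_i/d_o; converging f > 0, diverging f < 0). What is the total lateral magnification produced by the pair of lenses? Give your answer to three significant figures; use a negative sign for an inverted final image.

Applying the thin-lens equation to the first lens, 1/(-27.5) = 1/64.5 + 1/d_i1, which gives d_i1 = -19.280 cm.
Its lateral magnification is m_1 = -d_i1/d_o1 = -(-19.280)/64.5 = 0.2989.
With d_i1 < 0 the first image is virtual and lies on the object side; the object distance for lens 2 is d_o2 = 29.5 - (-19.280) = 48.780 cm.
Applying the thin-lens equation again with f_2 = 18 cm and d_o2 = 48.780 cm gives d_i2 = 28.526 cm.
m_2 = -(28.526)/(48.780) = -0.5848.
Overall magnification: m = m_1 m_2 = -0.1748.

-0.175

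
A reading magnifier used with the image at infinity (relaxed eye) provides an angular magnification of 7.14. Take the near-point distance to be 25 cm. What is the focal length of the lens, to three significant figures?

For the image at infinity, M = D/f.
f = D/M = 25/7.14 = 3.501 cm.

3.50 cm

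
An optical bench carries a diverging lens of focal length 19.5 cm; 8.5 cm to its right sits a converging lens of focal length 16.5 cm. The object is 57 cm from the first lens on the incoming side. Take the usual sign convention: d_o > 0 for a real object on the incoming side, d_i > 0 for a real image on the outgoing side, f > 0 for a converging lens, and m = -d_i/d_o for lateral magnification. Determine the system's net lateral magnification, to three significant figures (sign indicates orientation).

First lens: d_i1 = 1/(1/(-19.5) - 1/57) = -14.529 cm.
m_1 = -(-14.529)/57 = 0.2549.
The intermediate image is virtual, 14.529 cm to the left of lens 1, so d_o2 = L - d_i1 = 8.5 - (-14.529) = 23.029 cm.
Second lens: d_i2 = 1/(1/16.5 - 1/(23.029)) = 58.196 cm.
m_2 = -(58.196)/(23.029) = -2.5270.
The system's lateral magnification is m_1 m_2 = (0.2549)(-2.5270) = -0.6441.

-0.644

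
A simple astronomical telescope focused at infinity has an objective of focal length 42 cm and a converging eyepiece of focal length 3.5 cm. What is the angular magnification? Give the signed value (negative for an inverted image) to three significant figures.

-12.0

M = -f_obj/f_eye = -42/(3.5) = -12.000.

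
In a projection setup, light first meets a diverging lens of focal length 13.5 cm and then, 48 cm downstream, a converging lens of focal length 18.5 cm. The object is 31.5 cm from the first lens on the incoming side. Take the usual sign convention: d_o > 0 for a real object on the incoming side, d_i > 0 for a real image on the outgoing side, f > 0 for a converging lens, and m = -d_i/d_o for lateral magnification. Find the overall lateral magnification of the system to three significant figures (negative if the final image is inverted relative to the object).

-0.142

Applying the thin-lens equation to the first lens, 1/(-13.5) = 1/31.5 + 1/d_i1, which gives d_i1 = -9.450 cm.
Its lateral magnification is m_1 = -d_i1/d_o1 = -(-9.450)/31.5 = 0.3000.
With d_i1 < 0 the first image is virtual and lies on the object side; the object distance for lens 2 is d_o2 = 48 - (-9.450) = 57.450 cm.
Applying the thin-lens equation again with f_2 = 18.5 cm and d_o2 = 57.450 cm gives d_i2 = 27.287 cm.
m_2 = -(27.287)/(57.450) = -0.4750.
Overall magnification: m = m_1 m_2 = -0.1425.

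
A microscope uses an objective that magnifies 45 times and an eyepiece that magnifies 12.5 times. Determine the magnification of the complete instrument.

The overall magnification of a compound microscope is the product of the objective and eyepiece magnifications:
M = M_obj x M_eye = 45 x 12.5 = 562.5.

562.5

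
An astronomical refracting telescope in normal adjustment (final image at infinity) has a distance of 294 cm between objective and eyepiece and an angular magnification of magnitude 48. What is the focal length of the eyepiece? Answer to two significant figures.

In normal adjustment the tube length equals f_obj + f_eye and |M| = f_obj/f_eye.
So f_obj = 48 f_eye and 48 f_eye + f_eye = 294 cm, giving f_eye = 294/49 = 6.000 cm and f_obj = 288.000 cm.

6.0 cm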